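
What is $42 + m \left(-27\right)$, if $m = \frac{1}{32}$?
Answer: $\frac{1317}{32} \approx 41.156$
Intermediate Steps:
$m = \frac{1}{32} \approx 0.03125$
$42 + m \left(-27\right) = 42 + \frac{1}{32} \left(-27\right) = 42 - \frac{27}{32} = \frac{1317}{32}$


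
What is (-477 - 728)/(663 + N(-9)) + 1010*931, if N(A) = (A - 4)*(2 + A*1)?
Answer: 708992535/754 ≈ 9.4031e+5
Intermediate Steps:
N(A) = (-4 + A)*(2 + A)
(-477 - 728)/(663 + N(-9)) + 1010*931 = (-477 - 728)/(663 + (-8 + (-9)² - 2*(-9))) + 1010*931 = -1205/(663 + (-8 + 81 + 18)) + 940310 = -1205/(663 + 91) + 940310 = -1205/754 + 940310 = 708992535/754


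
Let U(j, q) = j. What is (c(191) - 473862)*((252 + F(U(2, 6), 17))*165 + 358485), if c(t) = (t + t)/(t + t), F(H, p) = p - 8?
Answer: -190278884550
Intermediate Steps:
F(H, p) = -8 + p
c(t) = 1 (c(t) = (2*t)/((2*t)) = (2*t)*(1/(2*t)) = 1)
(c(191) - 473862)*((252 + F(U(2, 6), 17))*165 + 358485) = (1 - 473862)*((252 + (-8 + 17))*165 + 358485) = -473861*((252 + 9)*165 + 358485) = -473861*(261*165 + 358485) = -473861*(43065 + 358485) = -473861*401550 = -190278884550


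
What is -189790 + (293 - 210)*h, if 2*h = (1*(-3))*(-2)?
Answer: -189541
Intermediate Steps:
h = 3 (h = ((1*(-3))*(-2))/2 = (-3*(-2))/2 = (½)*6 = 3)
-189790 + (293 - 210)*h = -189790 + (293 - 210)*3 = -189790 + 83*3 = -189790 + 249 = -189541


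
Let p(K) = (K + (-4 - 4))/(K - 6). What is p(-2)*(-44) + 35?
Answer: -20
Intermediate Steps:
p(K) = (-8 + K)/(-6 + K) (p(K) = (K - 8)/(-6 + K) = (-8 + K)/(-6 + K))
p(-2)*(-44) + 35 = ((-8 - 2)/(-6 - 2))*(-44) + 35 = (-10/(-8))*(-44) + 35 = -⅛*(-10)*(-44) + 35 = (5/4)*(-44) + 35 = -55 + 35 = -20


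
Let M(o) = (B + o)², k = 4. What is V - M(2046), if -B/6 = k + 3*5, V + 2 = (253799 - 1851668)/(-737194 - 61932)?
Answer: -2982836887007/799126 ≈ -3.7326e+6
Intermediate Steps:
V = -383/799126 (V = -2 + (253799 - 1851668)/(-737194 - 61932) = -2 - 1597869/(-799126) = -2 - 1597869*(-1/799126) = -2 + 1597869/799126 = -383/799126 ≈ -0.00047927)
B = -114 (B = -6*(4 + 3*5) = -6*(4 + 15) = -6*19 = -114)
M(o) = (-114 + o)²
V - M(2046) = -383/799126 - (-114 + 2046)² = -383/799126 - 1*1932² = -383/799126 - 1*3732624 = -383/799126 - 3732624 = -2982836887007/799126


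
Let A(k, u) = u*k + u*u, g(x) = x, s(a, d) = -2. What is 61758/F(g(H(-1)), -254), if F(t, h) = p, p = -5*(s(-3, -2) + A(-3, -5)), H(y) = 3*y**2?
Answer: -30879/95 ≈ -325.04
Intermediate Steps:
A(k, u) = u**2 + k*u (A(k, u) = k*u + u**2 = u**2 + k*u)
p = -190 (p = -5*(-2 - 5*(-3 - 5)) = -5*(-2 - 5*(-8)) = -5*(-2 + 40) = -5*38 = -190)
F(t, h) = -190
61758/F(g(H(-1)), -254) = 61758/(-190) = 61758*(-1/190) = -30879/95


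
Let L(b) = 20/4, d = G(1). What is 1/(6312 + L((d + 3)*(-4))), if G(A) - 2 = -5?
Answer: 1/6317 ≈ 0.00015830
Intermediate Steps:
G(A) = -3 (G(A) = 2 - 5 = -3)
d = -3
L(b) = 5 (L(b) = 20*(¼) = 5)
1/(6312 + L((d + 3)*(-4))) = 1/(6312 + 5) = 1/6317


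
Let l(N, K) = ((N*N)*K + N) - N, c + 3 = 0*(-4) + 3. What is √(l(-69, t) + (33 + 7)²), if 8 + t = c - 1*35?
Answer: I*√203123 ≈ 450.69*I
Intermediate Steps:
c = 0 (c = -3 + (0*(-4) + 3) = -3 + (0 + 3) = -3 + 3 = 0)
t = -43 (t = -8 + (0 - 1*35) = -8 + (0 - 35) = -8 - 35 = -43)
l(N, K) = K*N² (l(N, K) = (N²*K + N) - N = (K*N² + N) - N = (N + K*N²) - N = K*N²)
√(l(-69, t) + (33 + 7)²) = √(-43*(-69)² + (33 + 7)²) = √(-43*4761 + 40²) = √(-204723 + 1600) = √(-203123) = I*√203123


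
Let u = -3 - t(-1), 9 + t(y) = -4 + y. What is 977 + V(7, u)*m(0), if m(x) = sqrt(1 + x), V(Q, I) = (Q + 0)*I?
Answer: 1054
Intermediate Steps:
t(y) = -13 + y (t(y) = -9 + (-4 + y) = -13 + y)
u = 11 (u = -3 - (-13 - 1) = -3 - 1*(-14) = -3 + 14 = 11)
V(Q, I) = I*Q (V(Q, I) = Q*I = I*Q)
977 + V(7, u)*m(0) = 977 + (11*7)*sqrt(1 + 0) = 977 + 77*sqrt(1) = 977 + 77*1 = 977 + 77 = 1054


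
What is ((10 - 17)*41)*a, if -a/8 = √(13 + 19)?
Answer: 9184*√2 ≈ 12988.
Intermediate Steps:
a = -32*√2 (a = -8*√(13 + 19) = -32*√2 ≈ -45.255)
((10 - 17)*41)*a = ((10 - 17)*41)*(-32*√2) = (-7*41)*(-32*√2) = -(-9184)*√2 = 9184*√2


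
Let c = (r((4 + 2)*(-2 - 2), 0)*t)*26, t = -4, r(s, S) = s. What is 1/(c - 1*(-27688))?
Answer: 1/30184 ≈ 3.3130e-5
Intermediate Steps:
c = 2496 (c = (((4 + 2)*(-2 - 2))*(-4))*26 = ((6*(-4))*(-4))*26 = -24*(-4)*26 = 96*26 = 2496)
1/(c - 1*(-27688)) = 1/(2496 - 1*(-27688)) = 1/(2496 + 27688) = 1/30184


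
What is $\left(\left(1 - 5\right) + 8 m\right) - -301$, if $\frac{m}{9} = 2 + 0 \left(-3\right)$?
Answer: $441$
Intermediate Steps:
$m = 18$ ($m = 9 \left(2 + 0 \left(-3\right)\right) = 9 \left(2 + 0\right) = 9 \cdot 2 = 18$)
$\left(\left(1 - 5\right) + 8 m\right) - -301 = \left(\left(1 - 5\right) + 8 \cdot 18\right) - -301 = \left(-4 + 144\right) + 301 = 140 + 301 = 441$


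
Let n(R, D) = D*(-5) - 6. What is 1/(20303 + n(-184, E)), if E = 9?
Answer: 1/20252 ≈ 4.9378e-5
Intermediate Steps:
n(R, D) = -6 - 5*D (n(R, D) = -5*D - 6 = -6 - 5*D)
1/(20303 + n(-184, E)) = 1/(20303 + (-6 - 5*9)) = 1/(20303 + (-6 - 45)) = 1/(20303 - 51) = 1/20252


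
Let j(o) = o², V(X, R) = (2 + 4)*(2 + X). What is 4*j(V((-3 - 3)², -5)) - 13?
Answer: 207923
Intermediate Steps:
V(X, R) = 12 + 6*X (V(X, R) = 6*(2 + X) = 12 + 6*X)
4*j(V((-3 - 3)², -5)) - 13 = 4*(12 + 6*(-3 - 3)²)² - 13 = 4*(12 + 6*(-6)²)² - 13 = 4*(12 + 6*36)² - 13 = 4*(12 + 216)² - 13 = 4*228² - 13 = 4*51984 - 13 = 207936 - 13 = 207923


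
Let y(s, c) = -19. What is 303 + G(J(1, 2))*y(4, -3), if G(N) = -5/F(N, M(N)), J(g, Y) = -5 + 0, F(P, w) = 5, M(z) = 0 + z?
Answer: 322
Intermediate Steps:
M(z) = z
J(g, Y) = -5
G(N) = -1 (G(N) = -5/5 = -5*⅕ = -1)
303 + G(J(1, 2))*y(4, -3) = 303 - 1*(-19) = 303 + 19 = 322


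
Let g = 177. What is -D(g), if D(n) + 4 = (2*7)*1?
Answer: -10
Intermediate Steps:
D(n) = 10 (D(n) = -4 + (2*7)*1 = -4 + 14*1 = -4 + 14 = 10)
-D(g) = -1*10 = -10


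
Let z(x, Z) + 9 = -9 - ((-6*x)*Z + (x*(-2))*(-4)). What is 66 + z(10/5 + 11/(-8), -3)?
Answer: 127/4 ≈ 31.750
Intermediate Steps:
z(x, Z) = -18 - 8*x + 6*Z*x (z(x, Z) = -9 + (-9 - ((-6*x)*Z + (x*(-2))*(-4))) = -9 + (-9 - (-6*Z*x - 2*x*(-4))) = -9 + (-9 - (-6*Z*x + 8*x)) = -9 + (-9 - (8*x - 6*Z*x)) = -9 + (-9 + (-8*x + 6*Z*x)) = -9 + (-9 - 8*x + 6*Z*x) = -18 - 8*x + 6*Z*x)
66 + z(10/5 + 11/(-8), -3) = 66 + (-18 - 8*(10/5 + 11/(-8)) + 6*(-3)*(10/5 + 11/(-8))) = 66 + (-18 - 8*(10*(⅕) + 11*(-⅛)) + 6*(-3)*(10*(⅕) + 11*(-⅛))) = 66 + (-18 - 8*(2 - 11/8) + 6*(-3)*(2 - 11/8)) = 66 + (-18 - 8*5/8 + 6*(-3)*(5/8)) = 66 + (-18 - 5 - 45/4) = 66 - 137/4 = 127/4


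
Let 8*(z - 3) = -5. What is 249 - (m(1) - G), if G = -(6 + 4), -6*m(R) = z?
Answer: 11491/48 ≈ 239.40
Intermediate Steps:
z = 19/8 (z = 3 + (1/8)*(-5) = 3 - 5/8 = 19/8 ≈ 2.3750)
m(R) = -19/48 (m(R) = -1/6*19/8 = -19/48)
G = -10 (G = -1*10 = -10)
249 - (m(1) - G) = 249 - (-19/48 - 1*(-10)) = 249 - (-19/48 + 10) = 249 - 1*461/48 = 249 - 461/48 = 11491/48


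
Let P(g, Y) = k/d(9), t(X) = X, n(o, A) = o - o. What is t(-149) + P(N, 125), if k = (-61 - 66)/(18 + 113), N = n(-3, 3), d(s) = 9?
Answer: -175798/1179 ≈ -149.11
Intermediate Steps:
n(o, A) = 0
N = 0
k = -127/131 ≈ -0.96947
P(g, Y) = -127/1179 (P(g, Y) = -127/131/9 = -127/131*⅑ = -127/1179)
t(-149) + P(N, 125) = -149 - 127/1179 = -175798/1179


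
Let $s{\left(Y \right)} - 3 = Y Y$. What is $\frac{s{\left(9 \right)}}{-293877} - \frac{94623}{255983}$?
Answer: $- \frac{9276341981}{25075838697} \approx -0.36993$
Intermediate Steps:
$s{\left(Y \right)} = 3 + Y^{2}$ ($s{\left(Y \right)} = 3 + Y Y = 3 + Y^{2}$)
$\frac{s{\left(9 \right)}}{-293877} - \frac{94623}{255983} = \frac{3 + 9^{2}}{-293877} - \frac{94623}{255983} = \left(3 + 81\right) \left(- \frac{1}{293877}\right) - \frac{94623}{255983} = 84 \left(- \frac{1}{293877}\right) - \frac{94623}{255983} = - \frac{28}{97959} - \frac{94623}{255983} = - \frac{9276341981}{25075838697}$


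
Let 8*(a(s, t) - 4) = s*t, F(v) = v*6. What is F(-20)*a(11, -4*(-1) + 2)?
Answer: -1470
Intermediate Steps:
F(v) = 6*v
a(s, t) = 4 + s*t/8 (a(s, t) = 4 + (s*t)/8 = 4 + s*t/8)
F(-20)*a(11, -4*(-1) + 2) = (6*(-20))*(4 + (⅛)*11*(-4*(-1) + 2)) = -120*(4 + (⅛)*11*(4 + 2)) = -120*(4 + (⅛)*11*6) = -120*(4 + 33/4) = -120*49/4 = -1470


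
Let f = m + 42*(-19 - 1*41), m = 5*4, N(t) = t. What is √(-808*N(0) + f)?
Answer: 50*I ≈ 50.0*I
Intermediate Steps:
m = 20
f = -2500 (f = 20 + 42*(-19 - 1*41) = 20 + 42*(-19 - 41) = 20 + 42*(-60) = 20 - 2520 = -2500)
√(-808*N(0) + f) = √(-808*0 - 2500) = √(0 - 2500) = √(-2500) = 50*I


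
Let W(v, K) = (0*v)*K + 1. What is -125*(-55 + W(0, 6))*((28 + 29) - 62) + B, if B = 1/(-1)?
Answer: -33751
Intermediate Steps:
W(v, K) = 1 (W(v, K) = 0*K + 1 = 0 + 1 = 1)
B = -1
-125*(-55 + W(0, 6))*((28 + 29) - 62) + B = -125*(-55 + 1)*((28 + 29) - 62) - 1 = -(-6750)*(57 - 62) - 1 = -(-6750)*(-5) - 1 = -125*270 - 1 = -33750 - 1 = -33751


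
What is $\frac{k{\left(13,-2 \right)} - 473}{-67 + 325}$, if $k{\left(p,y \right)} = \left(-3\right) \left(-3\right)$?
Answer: $- \frac{232}{129} \approx -1.7985$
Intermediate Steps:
$k{\left(p,y \right)} = 9$
$\frac{k{\left(13,-2 \right)} - 473}{-67 + 325} = \frac{9 - 473}{-67 + 325} = - \frac{464}{258} = \left(-464\right) \frac{1}{258} = - \frac{232}{129}$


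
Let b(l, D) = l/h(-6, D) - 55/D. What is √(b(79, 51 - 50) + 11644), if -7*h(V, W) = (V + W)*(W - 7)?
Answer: √10413510/30 ≈ 107.57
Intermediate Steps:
h(V, W) = -(-7 + W)*(V + W)/7 (h(V, W) = -(V + W)*(W - 7)/7 = -(V + W)*(-7 + W)/7 = -(-7 + W)*(V + W)/7)
b(l, D) = -55/D + l/(-6 - D²/7 + 13*D/7) (b(l, D) = l/(-6 + D - D²/7 - ⅐*(-6)*D) - 55/D = l/(-6 + D - D²/7 + 6*D/7) - 55/D = l/(-6 - D²/7 + 13*D/7) - 55/D = -55/D + l/(-6 - D²/7 + 13*D/7))
√(b(79, 51 - 50) + 11644) = √((-2310 - 55*(51 - 50)² + 715*(51 - 50) - 7*(51 - 50)*79)/((51 - 50)*(42 + (51 - 50)² - 13*(51 - 50))) + 11644) = √((-2310 - 55*1² + 715*1 - 7*1*79)/(1*(42 + 1² - 13*1)) + 11644) = √(1*(-2310 - 55*1 + 715 - 553)/(42 + 1 - 13) + 11644) = √(1*(-2310 - 55 + 715 - 553)/30 + 11644) = √(1*(1/30)*(-2203) + 11644) = √(-2203/30 + 11644) = √(347117/30) = √10413510/30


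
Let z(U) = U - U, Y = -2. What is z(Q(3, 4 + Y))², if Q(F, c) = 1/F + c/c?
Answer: 0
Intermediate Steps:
Q(F, c) = 1 + 1/F (Q(F, c) = 1/F + 1 = 1 + 1/F)
z(U) = 0
z(Q(3, 4 + Y))² = 0² = 0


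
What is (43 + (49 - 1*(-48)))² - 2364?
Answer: 17236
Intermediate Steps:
(43 + (49 - 1*(-48)))² - 2364 = (43 + (49 + 48))² - 2364 = (43 + 97)² - 2364 = 140² - 2364 = 19600 - 2364 = 17236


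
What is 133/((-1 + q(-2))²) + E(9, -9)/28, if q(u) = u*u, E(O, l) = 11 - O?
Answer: 1871/126 ≈ 14.849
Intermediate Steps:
q(u) = u²
133/((-1 + q(-2))²) + E(9, -9)/28 = 133/((-1 + (-2)²)²) + (11 - 1*9)/28 = 133/((-1 + 4)²) + (11 - 9)*(1/28) = 133/(3²) + 2*(1/28) = 133/9 + 1/14 = 1871/126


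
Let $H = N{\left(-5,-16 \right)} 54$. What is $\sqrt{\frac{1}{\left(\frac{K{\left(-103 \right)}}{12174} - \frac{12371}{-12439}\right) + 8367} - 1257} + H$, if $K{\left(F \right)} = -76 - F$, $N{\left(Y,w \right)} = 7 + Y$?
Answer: $108 + \frac{i \sqrt{224271074218925502673363327}}{422395238023} \approx 108.0 + 35.454 i$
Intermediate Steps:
$H = 108$ ($H = \left(7 - 5\right) 54 = 2 \cdot 54 = 108$)
$\sqrt{\frac{1}{\left(\frac{K{\left(-103 \right)}}{12174} - \frac{12371}{-12439}\right) + 8367} - 1257} + H = \sqrt{\frac{1}{\left(\frac{-76 - -103}{12174} - \frac{12371}{-12439}\right) + 8367} - 1257} + 108 = \sqrt{\frac{1}{\left(\left(-76 + 103\right) \frac{1}{12174} - - \frac{12371}{12439}\right) + 8367} - 1257} + 108 = \sqrt{\frac{1}{\left(27 \cdot \frac{1}{12174} + \frac{12371}{12439}\right) + 8367} - 1257} + 108 = \sqrt{\frac{1}{\left(\frac{9}{4058} + \frac{12371}{12439}\right) + 8367} - 1257} + 108 = \sqrt{\frac{1}{\frac{50313469}{50477462} + 8367} - 1257} + 108 = \sqrt{\frac{1}{\frac{422395238023}{50477462}} - 1257} + 108 = \sqrt{\frac{50477462}{422395238023} - 1257} + 108 = \sqrt{- \frac{530950763717449}{422395238023}} + 108 = \frac{i \sqrt{224271074218925502673363327}}{422395238023} + 108 = 108 + \frac{i \sqrt{224271074218925502673363327}}{422395238023}$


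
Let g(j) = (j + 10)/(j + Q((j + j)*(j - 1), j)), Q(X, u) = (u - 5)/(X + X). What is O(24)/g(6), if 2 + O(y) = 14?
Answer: 721/160 ≈ 4.5062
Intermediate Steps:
O(y) = 12 (O(y) = -2 + 14 = 12)
Q(X, u) = (-5 + u)/(2*X) (Q(X, u) = (-5 + u)/((2*X)) = (-5 + u)*(1/(2*X)) = (-5 + u)/(2*X))
g(j) = (10 + j)/(j + (-5 + j)/(4*j*(-1 + j))) (g(j) = (j + 10)/(j + (-5 + j)/(2*(((j + j)*(j - 1))))) = (10 + j)/(j + (-5 + j)/(2*(((2*j)*(-1 + j))))) = (10 + j)/(j + (-5 + j)/(2*((2*j*(-1 + j))))) = (10 + j)/(j + (1/(2*j*(-1 + j)))*(-5 + j)/2) = (10 + j)/(j + (-5 + j)/(4*j*(-1 + j))))
O(24)/g(6) = 12/((4*6*(-1 + 6)*(10 + 6)/(-5 + 6 + 4*6**2*(-1 + 6)))) = 12/((4*6*5*16/(-5 + 6 + 4*36*5))) = 12/((4*6*5*16/(-5 + 6 + 720))) = 12/((4*6*5*16/721)) = 12/((4*6*(1/721)*5*16)) = 12/(1920/721) = 12*(721/1920) = 721/160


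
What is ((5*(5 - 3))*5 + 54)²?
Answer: 10816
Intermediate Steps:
((5*(5 - 3))*5 + 54)² = ((5*2)*5 + 54)² = (10*5 + 54)² = (50 + 54)² = 104² = 10816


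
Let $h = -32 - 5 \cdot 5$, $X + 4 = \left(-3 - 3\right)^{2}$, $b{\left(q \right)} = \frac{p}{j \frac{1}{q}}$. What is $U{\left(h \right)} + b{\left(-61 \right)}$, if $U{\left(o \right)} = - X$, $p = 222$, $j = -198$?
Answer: $\frac{1201}{33} \approx 36.394$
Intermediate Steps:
$b{\left(q \right)} = - \frac{37 q}{33}$ ($b{\left(q \right)} = \frac{222}{\left(-198\right) \frac{1}{q}} = 222 \left(- \frac{q}{198}\right) = - \frac{37 q}{33}$)
$X = 32$ ($X = -4 + \left(-3 - 3\right)^{2} = -4 + \left(-6\right)^{2} = -4 + 36 = 32$)
$h = -57$ ($h = -32 - 25 = -57$)
$U{\left(o \right)} = -32$ ($U{\left(o \right)} = \left(-1\right) 32 = -32$)
$U{\left(h \right)} + b{\left(-61 \right)} = -32 - - \frac{2257}{33} = -32 + \frac{2257}{33} = \frac{1201}{33}$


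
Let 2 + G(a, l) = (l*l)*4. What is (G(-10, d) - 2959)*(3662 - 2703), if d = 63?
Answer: 12385485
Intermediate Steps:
G(a, l) = -2 + 4*l² (G(a, l) = -2 + (l*l)*4 = -2 + l²*4 = -2 + 4*l²)
(G(-10, d) - 2959)*(3662 - 2703) = ((-2 + 4*63²) - 2959)*(3662 - 2703) = ((-2 + 4*3969) - 2959)*959 = ((-2 + 15876) - 2959)*959 = (15874 - 2959)*959 = 12915*959 = 12385485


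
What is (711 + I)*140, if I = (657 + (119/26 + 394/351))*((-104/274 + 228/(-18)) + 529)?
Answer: 6920006547790/144261 ≈ 4.7969e+7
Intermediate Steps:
I = 98652097255/288522 (I = (657 + (119*(1/26) + 394*(1/351)))*((-104*1/274 + 228*(-1/18)) + 529) = (657 + (119/26 + 394/351))*((-52/137 - 38/3) + 529) = (657 + 4001/702)*(-5362/411 + 529) = (465215/702)*(212057/411) = 98652097255/288522 ≈ 3.4192e+5)
(711 + I)*140 = (711 + 98652097255/288522)*140 = (98857236397/288522)*140 = 6920006547790/144261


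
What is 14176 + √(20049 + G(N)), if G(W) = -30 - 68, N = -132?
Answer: 14176 + √19951 ≈ 14317.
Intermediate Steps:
G(W) = -98
14176 + √(20049 + G(N)) = 14176 + √(20049 - 98) = 14176 + √19951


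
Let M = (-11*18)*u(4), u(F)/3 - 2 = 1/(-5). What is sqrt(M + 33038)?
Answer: 2*sqrt(199805)/5 ≈ 178.80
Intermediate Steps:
u(F) = 27/5 (u(F) = 6 + 3/(-5) = 6 + 3*(-1/5) = 6 - 3/5 = 27/5)
M = -5346/5 (M = -11*18*(27/5) = -198*27/5 = -5346/5 ≈ -1069.2)
sqrt(M + 33038) = sqrt(-5346/5 + 33038) = sqrt(159844/5) = 2*sqrt(199805)/5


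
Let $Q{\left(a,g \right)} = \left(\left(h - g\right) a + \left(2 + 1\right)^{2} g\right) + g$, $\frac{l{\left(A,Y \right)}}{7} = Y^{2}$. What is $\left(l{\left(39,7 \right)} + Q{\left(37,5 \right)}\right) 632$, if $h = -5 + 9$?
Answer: $224992$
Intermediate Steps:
$h = 4$
$l{\left(A,Y \right)} = 7 Y^{2}$
$Q{\left(a,g \right)} = 10 g + a \left(4 - g\right)$ ($Q{\left(a,g \right)} = \left(\left(4 - g\right) a + \left(2 + 1\right)^{2} g\right) + g = \left(a \left(4 - g\right) + 3^{2} g\right) + g = \left(a \left(4 - g\right) + 9 g\right) + g = \left(9 g + a \left(4 - g\right)\right) + g = 10 g + a \left(4 - g\right)$)
$\left(l{\left(39,7 \right)} + Q{\left(37,5 \right)}\right) 632 = \left(7 \cdot 7^{2} + \left(4 \cdot 37 + 10 \cdot 5 - 37 \cdot 5\right)\right) 632 = \left(7 \cdot 49 + \left(148 + 50 - 185\right)\right) 632 = \left(343 + 13\right) 632 = 356 \cdot 632 = 224992$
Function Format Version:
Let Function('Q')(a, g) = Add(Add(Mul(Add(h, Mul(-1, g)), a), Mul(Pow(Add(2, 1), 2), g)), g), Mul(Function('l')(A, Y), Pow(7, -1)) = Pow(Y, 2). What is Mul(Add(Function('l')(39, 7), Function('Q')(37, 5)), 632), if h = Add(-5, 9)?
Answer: 224992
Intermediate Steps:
h = 4
Function('l')(A, Y) = Mul(7, Pow(Y, 2))
Function('Q')(a, g) = Add(Mul(10, g), Mul(a, Add(4, Mul(-1, g)))) (Function('Q')(a, g) = Add(Add(Mul(Add(4, Mul(-1, g)), a), Mul(Pow(Add(2, 1), 2), g)), g) = Add(Add(Mul(a, Add(4, Mul(-1, g))), Mul(Pow(3, 2), g)), g) = Add(Add(Mul(a, Add(4, Mul(-1, g))), Mul(9, g)), g) = Add(Add(Mul(9, g), Mul(a, Add(4, Mul(-1, g)))), g) = Add(Mul(10, g), Mul(a, Add(4, Mul(-1, g)))))
Mul(Add(Function('l')(39, 7), Function('Q')(37, 5)), 632) = Mul(Add(Mul(7, Pow(7, 2)), Add(Mul(4, 37), Mul(10, 5), Mul(-1, 37, 5))), 632) = Mul(Add(Mul(7, 49), Add(148, 50, -185)), 632) = Mul(Add(343, 13), 632) = Mul(356, 632) = 224992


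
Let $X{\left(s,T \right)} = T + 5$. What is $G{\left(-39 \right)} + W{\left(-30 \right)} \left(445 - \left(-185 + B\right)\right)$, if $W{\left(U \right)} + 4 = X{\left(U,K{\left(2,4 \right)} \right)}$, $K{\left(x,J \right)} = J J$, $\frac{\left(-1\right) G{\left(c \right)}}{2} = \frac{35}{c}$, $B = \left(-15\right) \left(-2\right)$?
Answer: $\frac{397870}{39} \approx 10202.0$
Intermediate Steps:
$B = 30$
$G{\left(c \right)} = - \frac{70}{c}$ ($G{\left(c \right)} = - 2 \frac{35}{c} = - \frac{70}{c}$)
$K{\left(x,J \right)} = J^{2}$
$X{\left(s,T \right)} = 5 + T$
$W{\left(U \right)} = 17$ ($W{\left(U \right)} = -4 + \left(5 + 4^{2}\right) = -4 + \left(5 + 16\right) = -4 + 21 = 17$)
$G{\left(-39 \right)} + W{\left(-30 \right)} \left(445 - \left(-185 + B\right)\right) = - \frac{70}{-39} + 17 \left(445 - \left(-185 + 30\right)\right) = \left(-70\right) \left(- \frac{1}{39}\right) + 17 \left(445 - -155\right) = \frac{70}{39} + 17 \left(445 + 155\right) = \frac{70}{39} + 17 \cdot 600 = \frac{70}{39} + 10200 = \frac{397870}{39}$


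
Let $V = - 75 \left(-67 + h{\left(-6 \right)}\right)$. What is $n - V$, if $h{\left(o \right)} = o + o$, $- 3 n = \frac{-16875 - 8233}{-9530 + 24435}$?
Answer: $- \frac{264911267}{44715} \approx -5924.4$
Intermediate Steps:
$n = \frac{25108}{44715}$ ($n = - \frac{\left(-16875 - 8233\right) \frac{1}{-9530 + 24435}}{3} = - \frac{\left(-25108\right) \frac{1}{14905}}{3} = \left(- \frac{1}{3}\right) \left(- \frac{25108}{14905}\right) = \frac{25108}{44715} \approx 0.56151$)
$h{\left(o \right)} = 2 o$
$V = 5925$ ($V = - 75 \left(-67 + 2 \left(-6\right)\right) = - 75 \left(-67 - 12\right) = \left(-75\right) \left(-79\right) = 5925$)
$n - V = \frac{25108}{44715} - 5925 = - \frac{264911267}{44715}$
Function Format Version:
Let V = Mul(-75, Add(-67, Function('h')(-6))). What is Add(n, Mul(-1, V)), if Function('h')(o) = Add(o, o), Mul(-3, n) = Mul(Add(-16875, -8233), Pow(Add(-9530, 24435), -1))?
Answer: Rational(-264911267, 44715) ≈ -5924.4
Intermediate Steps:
n = Rational(25108, 44715) (n = Mul(Rational(-1, 3), Mul(Add(-16875, -8233), Pow(Add(-9530, 24435), -1))) = Mul(Rational(-1, 3), Mul(-25108, Pow(14905, -1))) = Mul(Rational(-1, 3), Mul(-25108, Rational(1, 14905))) = Mul(Rational(-1, 3), Rational(-25108, 14905)) = Rational(25108, 44715) ≈ 0.56151)
Function('h')(o) = Mul(2, o)
V = 5925 (V = Mul(-75, Add(-67, Mul(2, -6))) = Mul(-75, Add(-67, -12)) = Mul(-75, -79) = 5925)
Add(n, Mul(-1, V)) = Add(Rational(25108, 44715), Mul(-1, 5925)) = Add(Rational(25108, 44715), -5925) = Rational(-264911267, 44715)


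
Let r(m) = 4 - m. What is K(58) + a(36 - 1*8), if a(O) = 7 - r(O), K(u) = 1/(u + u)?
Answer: 3597/116 ≈ 31.009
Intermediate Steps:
K(u) = 1/(2*u)
a(O) = 3 + O (a(O) = 7 - (4 - O) = 7 + (-4 + O) = 3 + O)
K(58) + a(36 - 1*8) = (1/2)/58 + (3 + (36 - 1*8)) = (1/2)*(1/58) + (3 + (36 - 8)) = 1/116 + (3 + 28) = 1/116 + 31 = 3597/116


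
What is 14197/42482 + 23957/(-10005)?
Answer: -875700289/425032410 ≈ -2.0603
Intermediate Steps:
14197/42482 + 23957/(-10005) = 14197*(1/42482) + 23957*(-1/10005) = 14197/42482 - 23957/10005 = -875700289/425032410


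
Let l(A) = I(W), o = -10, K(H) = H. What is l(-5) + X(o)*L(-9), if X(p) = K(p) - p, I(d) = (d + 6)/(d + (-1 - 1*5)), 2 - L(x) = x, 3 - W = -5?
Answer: 7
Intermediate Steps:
W = 8 (W = 3 - 1*(-5) = 3 + 5 = 8)
L(x) = 2 - x
I(d) = (6 + d)/(-6 + d) (I(d) = (6 + d)/(d + (-1 - 5)) = (6 + d)/(d - 6) = (6 + d)/(-6 + d))
X(p) = 0 (X(p) = p - p = 0)
l(A) = 7 (l(A) = (6 + 8)/(-6 + 8) = 14/2 = (½)*14 = 7)
l(-5) + X(o)*L(-9) = 7 + 0*(2 - 1*(-9)) = 7 + 0*(2 + 9) = 7 + 0*11 = 7 + 0 = 7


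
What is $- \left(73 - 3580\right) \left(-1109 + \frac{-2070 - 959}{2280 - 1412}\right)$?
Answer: $- \frac{483786141}{124} \approx -3.9015 \cdot 10^{6}$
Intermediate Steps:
$- \left(73 - 3580\right) \left(-1109 + \frac{-2070 - 959}{2280 - 1412}\right) = - \left(-3507\right) \left(-1109 - \frac{3029}{868}\right) = - \frac{\left(-3507\right) \left(-965641\right)}{868} = \left(-1\right) \frac{483786141}{124} = - \frac{483786141}{124}$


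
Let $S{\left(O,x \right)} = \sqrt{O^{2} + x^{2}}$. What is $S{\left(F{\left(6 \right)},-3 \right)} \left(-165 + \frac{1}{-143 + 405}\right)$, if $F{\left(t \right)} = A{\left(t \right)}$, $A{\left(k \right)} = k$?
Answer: $- \frac{129687 \sqrt{5}}{262} \approx -1106.8$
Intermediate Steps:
$F{\left(t \right)} = t$
$S{\left(F{\left(6 \right)},-3 \right)} \left(-165 + \frac{1}{-143 + 405}\right) = \sqrt{6^{2} + \left(-3\right)^{2}} \left(-165 + \frac{1}{-143 + 405}\right) = \sqrt{36 + 9} \left(-165 + \frac{1}{262}\right) = \sqrt{45} \left(-165 + \frac{1}{262}\right) = 3 \sqrt{5} \left(- \frac{43229}{262}\right) = - \frac{129687 \sqrt{5}}{262}$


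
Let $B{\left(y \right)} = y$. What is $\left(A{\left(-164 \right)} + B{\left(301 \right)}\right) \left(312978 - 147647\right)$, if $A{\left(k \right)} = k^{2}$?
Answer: $4496507207$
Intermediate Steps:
$\left(A{\left(-164 \right)} + B{\left(301 \right)}\right) \left(312978 - 147647\right) = \left(\left(-164\right)^{2} + 301\right) \left(312978 - 147647\right) = \left(26896 + 301\right) 165331 = 27197 \cdot 165331 = 4496507207$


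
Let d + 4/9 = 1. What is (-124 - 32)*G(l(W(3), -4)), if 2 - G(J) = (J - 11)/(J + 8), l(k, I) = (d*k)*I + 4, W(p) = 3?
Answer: -2847/4 ≈ -711.75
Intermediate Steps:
d = 5/9 (d = -4/9 + 1 = 5/9 ≈ 0.55556)
l(k, I) = 4 + 5*I*k/9 (l(k, I) = (5*k/9)*I + 4 = 5*I*k/9 + 4 = 4 + 5*I*k/9)
G(J) = 2 - (-11 + J)/(8 + J) (G(J) = 2 - (J - 11)/(J + 8) = 2 - (-11 + J)/(8 + J))
(-124 - 32)*G(l(W(3), -4)) = (-124 - 32)*((27 + (4 + (5/9)*(-4)*3))/(8 + (4 + (5/9)*(-4)*3))) = -156*(27 + (4 - 20/3))/(8 + (4 - 20/3)) = -156*(27 - 8/3)/(8 - 8/3) = -156*73/(16/3*3) = -117*73/(4*3) = -156*73/16 = -2847/4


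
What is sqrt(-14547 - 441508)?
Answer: I*sqrt(456055) ≈ 675.32*I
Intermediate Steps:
sqrt(-14547 - 441508) = sqrt(-456055) = I*sqrt(456055)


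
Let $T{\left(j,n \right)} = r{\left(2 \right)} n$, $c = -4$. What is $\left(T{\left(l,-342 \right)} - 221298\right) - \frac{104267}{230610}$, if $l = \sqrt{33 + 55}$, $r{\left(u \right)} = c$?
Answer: $- \frac{50718161567}{230610} \approx -2.1993 \cdot 10^{5}$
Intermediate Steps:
$r{\left(u \right)} = -4$
$l = 2 \sqrt{22}$ ($l = \sqrt{88} = 2 \sqrt{22} \approx 9.3808$)
$T{\left(j,n \right)} = - 4 n$
$\left(T{\left(l,-342 \right)} - 221298\right) - \frac{104267}{230610} = \left(\left(-4\right) \left(-342\right) - 221298\right) - \frac{104267}{230610} = \left(1368 - 221298\right) - \frac{104267}{230610} = -219930 - \frac{104267}{230610} = - \frac{50718161567}{230610}$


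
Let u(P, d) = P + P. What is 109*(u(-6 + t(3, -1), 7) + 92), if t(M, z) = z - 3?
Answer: 7848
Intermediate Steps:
t(M, z) = -3 + z
u(P, d) = 2*P
109*(u(-6 + t(3, -1), 7) + 92) = 109*(2*(-6 + (-3 - 1)) + 92) = 109*(2*(-6 - 4) + 92) = 109*(2*(-10) + 92) = 109*(-20 + 92) = 109*72 = 7848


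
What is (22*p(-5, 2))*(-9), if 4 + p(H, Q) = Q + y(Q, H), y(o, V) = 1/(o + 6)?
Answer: 1485/4 ≈ 371.25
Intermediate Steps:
y(o, V) = 1/(6 + o)
p(H, Q) = -4 + Q + 1/(6 + Q) (p(H, Q) = -4 + (Q + 1/(6 + Q)) = -4 + Q + 1/(6 + Q))
(22*p(-5, 2))*(-9) = (22*((1 + (-4 + 2)*(6 + 2))/(6 + 2)))*(-9) = (22*((1 - 2*8)/8))*(-9) = (22*((1 - 16)/8))*(-9) = (22*((⅛)*(-15)))*(-9) = (22*(-15/8))*(-9) = -165/4*(-9) = 1485/4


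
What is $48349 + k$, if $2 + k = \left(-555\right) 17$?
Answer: $38912$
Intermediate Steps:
$k = -9437$ ($k = -2 - 9435 = -9437$)
$48349 + k = 48349 - 9437 = 38912$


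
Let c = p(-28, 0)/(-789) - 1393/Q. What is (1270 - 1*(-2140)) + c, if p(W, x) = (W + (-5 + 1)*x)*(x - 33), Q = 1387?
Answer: 1243109655/364781 ≈ 3407.8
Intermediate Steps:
p(W, x) = (-33 + x)*(W - 4*x) (p(W, x) = (W - 4*x)*(-33 + x) = (-33 + x)*(W - 4*x))
c = -793555/364781 (c = (-33*(-28) - 4*0² + 132*0 - 28*0)/(-789) - 1393/1387 = (924 - 4*0 + 0 + 0)*(-1/789) - 1393*1/1387 = (924 + 0 + 0 + 0)*(-1/789) - 1393/1387 = 924*(-1/789) - 1393/1387 = -308/263 - 1393/1387 = -793555/364781 ≈ -2.1754)
(1270 - 1*(-2140)) + c = (1270 - 1*(-2140)) - 793555/364781 = (1270 + 2140) - 793555/364781 = 3410 - 793555/364781 = 1243109655/364781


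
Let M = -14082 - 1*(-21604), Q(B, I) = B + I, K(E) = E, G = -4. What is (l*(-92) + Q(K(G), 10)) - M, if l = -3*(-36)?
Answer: -17452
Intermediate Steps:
l = 108
M = 7522 (M = -14082 + 21604 = 7522)
(l*(-92) + Q(K(G), 10)) - M = (108*(-92) + (-4 + 10)) - 1*7522 = (-9936 + 6) - 7522 = -9930 - 7522 = -17452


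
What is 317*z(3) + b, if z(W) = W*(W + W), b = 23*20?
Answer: 6166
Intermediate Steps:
b = 460
z(W) = 2*W**2 (z(W) = W*(2*W) = 2*W**2)
317*z(3) + b = 317*(2*3**2) + 460 = 317*(2*9) + 460 = 317*18 + 460 = 5706 + 460 = 6166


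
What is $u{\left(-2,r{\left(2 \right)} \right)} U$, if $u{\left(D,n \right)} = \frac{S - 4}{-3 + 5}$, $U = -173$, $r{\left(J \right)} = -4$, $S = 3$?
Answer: $\frac{173}{2} \approx 86.5$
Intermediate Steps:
$u{\left(D,n \right)} = - \frac{1}{2}$ ($u{\left(D,n \right)} = \frac{3 - 4}{-3 + 5} = - \frac{1}{2}$)
$u{\left(-2,r{\left(2 \right)} \right)} U = \left(- \frac{1}{2}\right) \left(-173\right) = \frac{173}{2}$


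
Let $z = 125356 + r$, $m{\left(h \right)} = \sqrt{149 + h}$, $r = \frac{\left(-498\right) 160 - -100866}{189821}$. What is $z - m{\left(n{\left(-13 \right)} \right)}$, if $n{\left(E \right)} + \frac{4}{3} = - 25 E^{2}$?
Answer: $\frac{23795222462}{189821} - \frac{2 i \sqrt{9174}}{3} \approx 1.2536 \cdot 10^{5} - 63.854 i$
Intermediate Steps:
$n{\left(E \right)} = - \frac{4}{3} - 25 E^{2}$
$r = \frac{21186}{189821}$ ($r = \left(-79680 + 100866\right) \frac{1}{189821} = 21186 \cdot \frac{1}{189821} = \frac{21186}{189821} \approx 0.11161$)
$z = \frac{23795222462}{189821}$ ($z = 125356 + \frac{21186}{189821} = \frac{23795222462}{189821} \approx 1.2536 \cdot 10^{5}$)
$z - m{\left(n{\left(-13 \right)} \right)} = \frac{23795222462}{189821} - \sqrt{149 - \left(\frac{4}{3} + 25 \left(-13\right)^{2}\right)} = \frac{23795222462}{189821} - \sqrt{149 - \frac{12679}{3}} = \frac{23795222462}{189821} - \sqrt{- \frac{12232}{3}} = \frac{23795222462}{189821} - \frac{2 i \sqrt{9174}}{3}$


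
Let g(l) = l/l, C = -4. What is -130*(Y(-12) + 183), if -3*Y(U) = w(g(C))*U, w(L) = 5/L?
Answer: -26390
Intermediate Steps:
g(l) = 1
Y(U) = -5*U/3 (Y(U) = -5/1*U/3 = -5*1*U/3 = -5*U/3)
-130*(Y(-12) + 183) = -130*(-5/3*(-12) + 183) = -130*(20 + 183) = -130*203 = -26390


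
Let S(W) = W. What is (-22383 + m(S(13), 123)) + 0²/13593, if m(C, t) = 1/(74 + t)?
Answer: -4409450/197 ≈ -22383.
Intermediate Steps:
(-22383 + m(S(13), 123)) + 0²/13593 = (-22383 + 1/(74 + 123)) + 0²/13593 = (-22383 + 1/197) + 0*(1/13593) = (-22383 + 1/197) + 0 = -4409450/197 + 0 = -4409450/197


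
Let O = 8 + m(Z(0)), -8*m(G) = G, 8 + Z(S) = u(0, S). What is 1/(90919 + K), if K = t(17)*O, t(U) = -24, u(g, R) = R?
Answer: 1/90703 ≈ 1.1025e-5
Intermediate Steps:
Z(S) = -8 + S
m(G) = -G/8
O = 9 (O = 8 - (-8 + 0)/8 = 8 - 1/8*(-8) = 8 + 1 = 9)
K = -216 (K = -24*9 = -216)
1/(90919 + K) = 1/(90919 - 216) = 1/90703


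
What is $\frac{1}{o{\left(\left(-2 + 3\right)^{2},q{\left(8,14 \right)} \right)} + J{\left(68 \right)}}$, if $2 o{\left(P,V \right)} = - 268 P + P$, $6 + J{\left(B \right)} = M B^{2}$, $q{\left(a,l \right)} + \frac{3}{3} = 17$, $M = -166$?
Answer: $- \frac{2}{1535447} \approx -1.3026 \cdot 10^{-6}$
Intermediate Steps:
$q{\left(a,l \right)} = 16$ ($q{\left(a,l \right)} = -1 + 17 = 16$)
$J{\left(B \right)} = -6 - 166 B^{2}$
$o{\left(P,V \right)} = - \frac{267 P}{2}$ ($o{\left(P,V \right)} = \frac{- 268 P + P}{2} = \frac{\left(-267\right) P}{2} = - \frac{267 P}{2}$)
$\frac{1}{o{\left(\left(-2 + 3\right)^{2},q{\left(8,14 \right)} \right)} + J{\left(68 \right)}} = \frac{1}{- \frac{267 \left(-2 + 3\right)^{2}}{2} - \left(6 + 166 \cdot 68^{2}\right)} = \frac{1}{- \frac{267 \cdot 1^{2}}{2} - 767590} = \frac{1}{\left(- \frac{267}{2}\right) 1 - 767590} = \frac{1}{- \frac{267}{2} - 767590} = \frac{1}{- \frac{1535447}{2}} = - \frac{2}{1535447}$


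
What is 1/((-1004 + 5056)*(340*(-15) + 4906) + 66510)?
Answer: -1/719578 ≈ -1.3897e-6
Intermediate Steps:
1/((-1004 + 5056)*(340*(-15) + 4906) + 66510) = 1/(4052*(-5100 + 4906) + 66510) = 1/(4052*(-194) + 66510) = 1/(-786088 + 66510) = 1/(-719578) = -1/719578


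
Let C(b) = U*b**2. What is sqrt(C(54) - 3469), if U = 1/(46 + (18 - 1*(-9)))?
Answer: I*sqrt(18273433)/73 ≈ 58.558*I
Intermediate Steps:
U = 1/73 (U = 1/(46 + (18 + 9)) = 1/(46 + 27) = 1/73 ≈ 0.013699)
C(b) = b**2/73
sqrt(C(54) - 3469) = sqrt((1/73)*54**2 - 3469) = sqrt((1/73)*2916 - 3469) = sqrt(2916/73 - 3469) = sqrt(-250321/73) = I*sqrt(18273433)/73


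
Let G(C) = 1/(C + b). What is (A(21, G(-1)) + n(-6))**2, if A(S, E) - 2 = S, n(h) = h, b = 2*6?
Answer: 289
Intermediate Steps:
b = 12
G(C) = 1/(12 + C) (G(C) = 1/(C + 12) = 1/(12 + C))
A(S, E) = 2 + S
(A(21, G(-1)) + n(-6))**2 = ((2 + 21) - 6)**2 = (23 - 6)**2 = 17**2 = 289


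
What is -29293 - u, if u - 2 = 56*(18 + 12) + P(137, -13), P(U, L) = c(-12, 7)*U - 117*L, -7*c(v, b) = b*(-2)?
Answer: -32770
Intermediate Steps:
c(v, b) = 2*b/7 (c(v, b) = -b*(-2)/7 = -(-2)*b/7 = 2*b/7)
P(U, L) = -117*L + 2*U (P(U, L) = ((2/7)*7)*U - 117*L = 2*U - 117*L = -117*L + 2*U)
u = 3477 (u = 2 + (56*(18 + 12) + (-117*(-13) + 2*137)) = 2 + (56*30 + (1521 + 274)) = 2 + (1680 + 1795) = 2 + 3475 = 3477)
-29293 - u = -29293 - 1*3477 = -29293 - 3477 = -32770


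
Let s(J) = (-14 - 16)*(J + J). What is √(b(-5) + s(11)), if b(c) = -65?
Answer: 5*I*√29 ≈ 26.926*I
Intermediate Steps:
s(J) = -60*J
√(b(-5) + s(11)) = √(-65 - 60*11) = √(-65 - 660) = √(-725) = 5*I*√29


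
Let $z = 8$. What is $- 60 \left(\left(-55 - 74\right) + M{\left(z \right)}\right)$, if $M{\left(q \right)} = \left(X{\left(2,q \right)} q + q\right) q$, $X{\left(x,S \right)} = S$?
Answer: $-26820$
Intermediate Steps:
$M{\left(q \right)} = q \left(q + q^{2}\right)$ ($M{\left(q \right)} = \left(q q + q\right) q = \left(q^{2} + q\right) q = \left(q + q^{2}\right) q = q \left(q + q^{2}\right)$)
$- 60 \left(\left(-55 - 74\right) + M{\left(z \right)}\right) = - 60 \left(\left(-55 - 74\right) + 8^{2} \left(1 + 8\right)\right) = - 60 \left(-129 + 64 \cdot 9\right) = - 60 \left(-129 + 576\right) = \left(-60\right) 447 = -26820$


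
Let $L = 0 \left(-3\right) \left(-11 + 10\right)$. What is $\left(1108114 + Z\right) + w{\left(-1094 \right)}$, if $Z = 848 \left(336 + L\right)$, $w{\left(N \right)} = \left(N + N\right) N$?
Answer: $3786714$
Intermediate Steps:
$L = 0$ ($L = 0 \left(-1\right) = 0$)
$w{\left(N \right)} = 2 N^{2}$ ($w{\left(N \right)} = 2 N N = 2 N^{2}$)
$Z = 284928$ ($Z = 848 \left(336 + 0\right) = 848 \cdot 336 = 284928$)
$\left(1108114 + Z\right) + w{\left(-1094 \right)} = \left(1108114 + 284928\right) + 2 \left(-1094\right)^{2} = 1393042 + 2 \cdot 1196836 = 1393042 + 2393672 = 3786714$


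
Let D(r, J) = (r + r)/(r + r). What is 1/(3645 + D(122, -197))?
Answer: 1/3646 ≈ 0.00027427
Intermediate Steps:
D(r, J) = 1 (D(r, J) = (2*r)/((2*r)) = (2*r)*(1/(2*r)) = 1)
1/(3645 + D(122, -197)) = 1/(3645 + 1) = 1/3646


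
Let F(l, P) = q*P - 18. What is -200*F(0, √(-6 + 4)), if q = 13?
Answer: 3600 - 2600*I*√2 ≈ 3600.0 - 3677.0*I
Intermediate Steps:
F(l, P) = -18 + 13*P (F(l, P) = 13*P - 18 = -18 + 13*P)
-200*F(0, √(-6 + 4)) = -200*(-18 + 13*√(-6 + 4)) = -200*(-18 + 13*√(-2)) = -200*(-18 + 13*(I*√2)) = -200*(-18 + 13*I*√2) = 3600 - 2600*I*√2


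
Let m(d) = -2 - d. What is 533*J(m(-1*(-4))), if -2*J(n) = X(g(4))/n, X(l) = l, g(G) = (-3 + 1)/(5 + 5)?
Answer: -533/60 ≈ -8.8833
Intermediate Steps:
g(G) = -⅕ (g(G) = -2/10 = -2*⅒ = -⅕)
J(n) = 1/(10*n) (J(n) = -(-1)/(10*n) = 1/(10*n))
533*J(m(-1*(-4))) = 533*(1/(10*(-2 - (-1)*(-4)))) = 533*(1/(10*(-2 - 1*4))) = 533*(1/(10*(-2 - 4))) = 533*((⅒)/(-6)) = 533*((⅒)*(-⅙)) = 533*(-1/60) = -533/60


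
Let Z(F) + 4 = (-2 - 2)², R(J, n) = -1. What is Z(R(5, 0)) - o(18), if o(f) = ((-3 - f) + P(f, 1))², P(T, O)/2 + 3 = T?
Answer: -69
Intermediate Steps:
P(T, O) = -6 + 2*T
o(f) = (-9 + f)² (o(f) = ((-3 - f) + (-6 + 2*f))² = (-9 + f)²)
Z(F) = 12 (Z(F) = -4 + (-2 - 2)² = -4 + (-4)² = -4 + 16 = 12)
Z(R(5, 0)) - o(18) = 12 - (-9 + 18)² = 12 - 1*9² = 12 - 1*81 = 12 - 81 = -69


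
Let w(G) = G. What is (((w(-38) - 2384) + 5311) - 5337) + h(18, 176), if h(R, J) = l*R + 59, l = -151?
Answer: -5107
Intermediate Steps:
h(R, J) = 59 - 151*R (h(R, J) = -151*R + 59 = 59 - 151*R)
(((w(-38) - 2384) + 5311) - 5337) + h(18, 176) = (((-38 - 2384) + 5311) - 5337) + (59 - 151*18) = ((-2422 + 5311) - 5337) + (59 - 2718) = (2889 - 5337) - 2659 = -2448 - 2659 = -5107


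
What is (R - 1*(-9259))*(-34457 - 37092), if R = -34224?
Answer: 1786220785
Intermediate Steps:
(R - 1*(-9259))*(-34457 - 37092) = (-34224 - 1*(-9259))*(-34457 - 37092) = (-34224 + 9259)*(-71549) = -24965*(-71549) = 1786220785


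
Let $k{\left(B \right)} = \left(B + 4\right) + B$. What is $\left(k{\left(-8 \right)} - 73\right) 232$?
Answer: $-19720$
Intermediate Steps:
$k{\left(B \right)} = 4 + 2 B$ ($k{\left(B \right)} = \left(4 + B\right) + B = 4 + 2 B$)
$\left(k{\left(-8 \right)} - 73\right) 232 = \left(\left(4 + 2 \left(-8\right)\right) - 73\right) 232 = \left(\left(4 - 16\right) - 73\right) 232 = \left(-12 - 73\right) 232 = \left(-85\right) 232 = -19720$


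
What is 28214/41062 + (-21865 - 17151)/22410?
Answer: -242449813/230049855 ≈ -1.0539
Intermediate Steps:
28214/41062 + (-21865 - 17151)/22410 = 28214*(1/41062) - 39016*1/22410 = 14107/20531 - 19508/11205 = -242449813/230049855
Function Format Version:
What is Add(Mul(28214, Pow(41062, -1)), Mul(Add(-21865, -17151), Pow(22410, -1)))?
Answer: Rational(-242449813, 230049855) ≈ -1.0539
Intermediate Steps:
Add(Mul(28214, Pow(41062, -1)), Mul(Add(-21865, -17151), Pow(22410, -1))) = Add(Mul(28214, Rational(1, 41062)), Mul(-39016, Rational(1, 22410))) = Add(Rational(14107, 20531), Rational(-19508, 11205)) = Rational(-242449813, 230049855)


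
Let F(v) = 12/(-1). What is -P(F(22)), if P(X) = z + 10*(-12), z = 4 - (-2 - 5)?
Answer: 109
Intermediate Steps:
F(v) = -12 (F(v) = 12*(-1) = -12)
z = 11 (z = 4 - 1*(-7) = 4 + 7 = 11)
P(X) = -109 (P(X) = 11 + 10*(-12) = 11 - 120 = -109)
-P(F(22)) = -1*(-109) = 109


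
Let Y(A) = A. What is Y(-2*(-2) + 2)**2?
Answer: 36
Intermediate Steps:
Y(-2*(-2) + 2)**2 = (-2*(-2) + 2)**2 = (4 + 2)**2 = 6**2 = 36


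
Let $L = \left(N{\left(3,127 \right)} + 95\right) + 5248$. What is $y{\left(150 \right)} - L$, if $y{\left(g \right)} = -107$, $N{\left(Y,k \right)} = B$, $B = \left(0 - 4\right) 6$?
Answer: $-5426$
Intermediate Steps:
$B = -24$ ($B = \left(-4\right) 6 = -24$)
$N{\left(Y,k \right)} = -24$
$L = 5319$ ($L = \left(-24 + 95\right) + 5248 = 71 + 5248 = 5319$)
$y{\left(150 \right)} - L = -107 - 5319 = -5426$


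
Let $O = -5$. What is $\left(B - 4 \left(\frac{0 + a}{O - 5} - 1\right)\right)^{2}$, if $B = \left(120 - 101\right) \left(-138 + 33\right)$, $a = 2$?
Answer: $\frac{99022401}{25} \approx 3.9609 \cdot 10^{6}$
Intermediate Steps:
$B = -1995$ ($B = 19 \left(-105\right) = -1995$)
$\left(B - 4 \left(\frac{0 + a}{O - 5} - 1\right)\right)^{2} = \left(-1995 - 4 \left(\frac{0 + 2}{-5 - 5} - 1\right)\right)^{2} = \left(-1995 - 4 \left(\frac{2}{-10} - 1\right)\right)^{2} = \left(-1995 - 4 \left(2 \left(- \frac{1}{10}\right) - 1\right)\right)^{2} = \left(-1995 - 4 \left(- \frac{1}{5} - 1\right)\right)^{2} = \left(-1995 - - \frac{24}{5}\right)^{2} = \left(-1995 + \frac{24}{5}\right)^{2} = \left(- \frac{9951}{5}\right)^{2} = \frac{99022401}{25}$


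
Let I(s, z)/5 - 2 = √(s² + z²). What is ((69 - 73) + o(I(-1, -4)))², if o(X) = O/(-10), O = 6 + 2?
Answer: 576/25 ≈ 23.040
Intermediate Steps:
O = 8
I(s, z) = 10 + 5*√(s² + z²)
o(X) = -⅘ (o(X) = 8/(-10) = 8*(-⅒) = -⅘)
((69 - 73) + o(I(-1, -4)))² = ((69 - 73) - ⅘)² = (-4 - ⅘)² = (-24/5)² = 576/25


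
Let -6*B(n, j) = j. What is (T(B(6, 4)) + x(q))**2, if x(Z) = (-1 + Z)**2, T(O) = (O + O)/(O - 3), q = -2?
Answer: 10609/121 ≈ 87.678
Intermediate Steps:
B(n, j) = -j/6
T(O) = 2*O/(-3 + O) (T(O) = (2*O)/(-3 + O) = 2*O/(-3 + O))
(T(B(6, 4)) + x(q))**2 = (2*(-1/6*4)/(-3 - 1/6*4) + (-1 - 2)**2)**2 = (2*(-2/3)/(-3 - 2/3) + (-3)**2)**2 = (2*(-2/3)/(-11/3) + 9)**2 = (2*(-2/3)*(-3/11) + 9)**2 = (4/11 + 9)**2 = (103/11)**2 = 10609/121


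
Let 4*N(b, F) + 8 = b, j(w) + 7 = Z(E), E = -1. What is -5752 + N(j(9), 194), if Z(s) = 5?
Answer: -11509/2 ≈ -5754.5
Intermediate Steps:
j(w) = -2 (j(w) = -7 + 5 = -2)
N(b, F) = -2 + b/4
-5752 + N(j(9), 194) = -5752 + (-2 + (¼)*(-2)) = -5752 + (-2 - ½) = -5752 - 5/2 = -11509/2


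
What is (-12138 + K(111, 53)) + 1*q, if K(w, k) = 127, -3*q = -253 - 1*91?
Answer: -35689/3 ≈ -11896.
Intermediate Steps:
q = 344/3 (q = -(-253 - 1*91)/3 = -(-253 - 91)/3 = -⅓*(-344) = 344/3 ≈ 114.67)
(-12138 + K(111, 53)) + 1*q = (-12138 + 127) + 1*(344/3) = -12011 + 344/3 = -35689/3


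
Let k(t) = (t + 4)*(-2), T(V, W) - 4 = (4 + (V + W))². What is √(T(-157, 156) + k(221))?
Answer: I*√437 ≈ 20.905*I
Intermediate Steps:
T(V, W) = 4 + (4 + V + W)² (T(V, W) = 4 + (4 + (V + W))² = 4 + (4 + V + W)²)
k(t) = -8 - 2*t (k(t) = (4 + t)*(-2) = -8 - 2*t)
√(T(-157, 156) + k(221)) = √((4 + (4 - 157 + 156)²) + (-8 - 2*221)) = √((4 + 3²) + (-8 - 442)) = √((4 + 9) - 450) = √(13 - 450) = √(-437) = I*√437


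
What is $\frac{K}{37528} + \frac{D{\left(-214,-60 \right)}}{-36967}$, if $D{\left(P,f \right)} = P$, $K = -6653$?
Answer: $- \frac{237910459}{1387297576} \approx -0.17149$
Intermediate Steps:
$\frac{K}{37528} + \frac{D{\left(-214,-60 \right)}}{-36967} = - \frac{6653}{37528} - \frac{214}{-36967} = \left(-6653\right) \frac{1}{37528} - - \frac{214}{36967} = - \frac{6653}{37528} + \frac{214}{36967} = - \frac{237910459}{1387297576}$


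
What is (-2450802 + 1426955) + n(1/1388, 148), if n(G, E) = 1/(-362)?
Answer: -370632615/362 ≈ -1.0238e+6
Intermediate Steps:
n(G, E) = -1/362
(-2450802 + 1426955) + n(1/1388, 148) = (-2450802 + 1426955) - 1/362 = -1023847 - 1/362 = -370632615/362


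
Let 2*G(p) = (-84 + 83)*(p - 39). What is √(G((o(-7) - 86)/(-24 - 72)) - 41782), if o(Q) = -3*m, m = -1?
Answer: I*√24055449/24 ≈ 204.36*I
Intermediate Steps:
o(Q) = 3 (o(Q) = -3*(-1) = 3)
G(p) = 39/2 - p/2 (G(p) = ((-84 + 83)*(p - 39))/2 = (-(-39 + p))/2 = (39 - p)/2 = 39/2 - p/2)
√(G((o(-7) - 86)/(-24 - 72)) - 41782) = √((39/2 - (3 - 86)/(2*(-24 - 72))) - 41782) = √((39/2 - (-83)/(2*(-96))) - 41782) = √((39/2 - (-83)*(-1)/(2*96)) - 41782) = √((39/2 - ½*83/96) - 41782) = √((39/2 - 83/192) - 41782) = √(3661/192 - 41782) = √(-8018483/192) = I*√24055449/24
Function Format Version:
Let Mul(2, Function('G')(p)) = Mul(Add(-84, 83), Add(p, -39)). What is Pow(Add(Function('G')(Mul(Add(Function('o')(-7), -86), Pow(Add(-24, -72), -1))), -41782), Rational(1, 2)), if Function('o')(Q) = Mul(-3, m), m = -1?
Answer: Mul(Rational(1, 24), I, Pow(24055449, Rational(1, 2))) ≈ Mul(204.36, I)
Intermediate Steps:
Function('o')(Q) = 3 (Function('o')(Q) = Mul(-3, -1) = 3)
Function('G')(p) = Add(Rational(39, 2), Mul(Rational(-1, 2), p)) (Function('G')(p) = Mul(Rational(1, 2), Mul(Add(-84, 83), Add(p, -39))) = Mul(Rational(1, 2), Mul(-1, Add(-39, p))) = Mul(Rational(1, 2), Add(39, Mul(-1, p))) = Add(Rational(39, 2), Mul(Rational(-1, 2), p)))
Pow(Add(Function('G')(Mul(Add(Function('o')(-7), -86), Pow(Add(-24, -72), -1))), -41782), Rational(1, 2)) = Pow(Add(Add(Rational(39, 2), Mul(Rational(-1, 2), Mul(Add(3, -86), Pow(Add(-24, -72), -1)))), -41782), Rational(1, 2)) = Pow(Add(Add(Rational(39, 2), Mul(Rational(-1, 2), Mul(-83, Pow(-96, -1)))), -41782), Rational(1, 2)) = Pow(Add(Add(Rational(39, 2), Mul(Rational(-1, 2), Mul(-83, Rational(-1, 96)))), -41782), Rational(1, 2)) = Pow(Add(Add(Rational(39, 2), Mul(Rational(-1, 2), Rational(83, 96))), -41782), Rational(1, 2)) = Pow(Add(Add(Rational(39, 2), Rational(-83, 192)), -41782), Rational(1, 2)) = Pow(Add(Rational(3661, 192), -41782), Rational(1, 2)) = Pow(Rational(-8018483, 192), Rational(1, 2)) = Mul(Rational(1, 24), I, Pow(24055449, Rational(1, 2)))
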